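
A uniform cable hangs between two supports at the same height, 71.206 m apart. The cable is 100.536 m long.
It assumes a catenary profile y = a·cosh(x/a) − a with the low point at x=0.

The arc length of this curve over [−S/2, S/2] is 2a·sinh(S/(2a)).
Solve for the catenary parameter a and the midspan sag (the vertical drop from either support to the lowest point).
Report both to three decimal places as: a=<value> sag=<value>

a=23.932 sag=31.742

seed: a₀ = √(S³/(24(L−S))) = √(71.206³/(24·29.330)) = 22.647133
iter 1: u=1.572075  f(a)=+3.845e+00  f'(a)=-3.289e+00  a ← 22.647133 − (+3.845e+00/-3.289e+00) = 23.816041
iter 2: u=1.494917  f(a)=+3.177e-01  f'(a)=-2.766e+00  a ← 23.816041 − (+3.177e-01/-2.766e+00) = 23.930903
iter 3: u=1.487742  f(a)=+2.602e-03  f'(a)=-2.721e+00  a ← 23.930903 − (+2.602e-03/-2.721e+00) = 23.931860
iter 4: u=1.487682  f(a)=+1.776e-07  f'(a)=-2.721e+00  a ← 23.931860 − (+1.776e-07/-2.721e+00) = 23.931860
iter 5: u=1.487682  f(a)=+1.421e-14  f'(a)=-2.721e+00  a ← 23.931860 − (+1.421e-14/-2.721e+00) = 23.931860
converged: |Δa| < 1e-12 after 5 iterations
sag = a·(cosh(S/(2a)) − 1) = 23.931860·(cosh(1.487682) − 1) = 31.742243
T_max/T_min = cosh(S/(2a)) = 2.326359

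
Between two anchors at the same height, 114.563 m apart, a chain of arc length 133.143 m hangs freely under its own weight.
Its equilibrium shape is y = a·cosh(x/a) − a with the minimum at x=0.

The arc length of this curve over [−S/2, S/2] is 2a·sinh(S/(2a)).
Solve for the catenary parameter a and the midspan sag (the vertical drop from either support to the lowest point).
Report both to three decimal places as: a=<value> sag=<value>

a=59.431 sag=29.809

seed: a₀ = √(S³/(24(L−S))) = √(114.563³/(24·18.580)) = 58.068163
iter 1: u=0.986453  f(a)=+9.252e-01  f'(a)=-7.044e-01  a ← 58.068163 − (+9.252e-01/-7.044e-01) = 59.381640
iter 2: u=0.964633  f(a)=+3.232e-02  f'(a)=-6.560e-01  a ← 59.381640 − (+3.232e-02/-6.560e-01) = 59.430917
iter 3: u=0.963833  f(a)=+4.262e-05  f'(a)=-6.542e-01  a ← 59.430917 − (+4.262e-05/-6.542e-01) = 59.430982
iter 4: u=0.963832  f(a)=+7.429e-11  f'(a)=-6.542e-01  a ← 59.430982 − (+7.429e-11/-6.542e-01) = 59.430982
iter 5: u=0.963832  f(a)=-2.842e-14  f'(a)=-6.542e-01  a ← 59.430982 − (-2.842e-14/-6.542e-01) = 59.430982
converged: |Δa| < 1e-12 after 5 iterations
sag = a·(cosh(S/(2a)) − 1) = 59.430982·(cosh(0.963832) − 1) = 29.809179
T_max/T_min = cosh(S/(2a)) = 1.501576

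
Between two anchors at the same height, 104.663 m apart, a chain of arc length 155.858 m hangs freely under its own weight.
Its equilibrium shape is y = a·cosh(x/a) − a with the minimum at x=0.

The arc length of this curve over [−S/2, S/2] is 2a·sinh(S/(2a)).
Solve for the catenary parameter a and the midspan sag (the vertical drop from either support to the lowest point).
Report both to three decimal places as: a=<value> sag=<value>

a=32.576 sag=51.888

seed: a₀ = √(S³/(24(L−S))) = √(104.663³/(24·51.195)) = 30.547127
iter 1: u=1.713140  f(a)=+8.059e+00  f'(a)=-4.444e+00  a ← 30.547127 − (+8.059e+00/-4.444e+00) = 32.360472
iter 2: u=1.617143  f(a)=+7.734e-01  f'(a)=-3.629e+00  a ← 32.360472 − (+7.734e-01/-3.629e+00) = 32.573590
iter 3: u=1.606562  f(a)=+8.791e-03  f'(a)=-3.547e+00  a ← 32.573590 − (+8.791e-03/-3.547e+00) = 32.576068
iter 4: u=1.606440  f(a)=+1.164e-06  f'(a)=-3.546e+00  a ← 32.576068 − (+1.164e-06/-3.546e+00) = 32.576069
iter 5: u=1.606440  f(a)=+5.684e-14  f'(a)=-3.546e+00  a ← 32.576069 − (+5.684e-14/-3.546e+00) = 32.576069
converged: |Δa| < 1e-12 after 5 iterations
sag = a·(cosh(S/(2a)) − 1) = 32.576069·(cosh(1.606440) − 1) = 51.887706
T_max/T_min = cosh(S/(2a)) = 2.592817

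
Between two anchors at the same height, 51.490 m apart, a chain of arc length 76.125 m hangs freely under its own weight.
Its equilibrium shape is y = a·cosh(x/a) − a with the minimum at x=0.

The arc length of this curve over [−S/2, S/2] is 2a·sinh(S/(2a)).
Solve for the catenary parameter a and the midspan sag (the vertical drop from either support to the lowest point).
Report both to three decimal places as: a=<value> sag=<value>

a=16.184 sag=25.176

seed: a₀ = √(S³/(24(L−S))) = √(51.490³/(24·24.635)) = 15.195060
iter 1: u=1.694301  f(a)=+3.787e+00  f'(a)=-4.274e+00  a ← 15.195060 − (+3.787e+00/-4.274e+00) = 16.081236
iter 2: u=1.600934  f(a)=+3.566e-01  f'(a)=-3.504e+00  a ← 16.081236 − (+3.566e-01/-3.504e+00) = 16.183013
iter 3: u=1.590866  f(a)=+3.887e-03  f'(a)=-3.428e+00  a ← 16.183013 − (+3.887e-03/-3.428e+00) = 16.184146
iter 4: u=1.590754  f(a)=+4.729e-07  f'(a)=-3.427e+00  a ← 16.184146 − (+4.729e-07/-3.427e+00) = 16.184147
iter 5: u=1.590754  f(a)=+0.000e+00  f'(a)=-3.427e+00  a ← 16.184147 − (+0.000e+00/-3.427e+00) = 16.184147
converged: |Δa| < 1e-12 after 5 iterations
sag = a·(cosh(S/(2a)) − 1) = 16.184147·(cosh(1.590754) − 1) = 25.176227
T_max/T_min = cosh(S/(2a)) = 2.555610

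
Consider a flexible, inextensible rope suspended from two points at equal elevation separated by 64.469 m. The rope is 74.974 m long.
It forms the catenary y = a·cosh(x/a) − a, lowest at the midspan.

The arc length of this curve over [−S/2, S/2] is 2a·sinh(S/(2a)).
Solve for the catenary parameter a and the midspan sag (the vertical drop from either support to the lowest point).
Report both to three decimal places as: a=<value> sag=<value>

seed: a₀ = √(S³/(24(L−S))) = √(64.469³/(24·10.505)) = 32.600387
iter 1: u=0.988777  f(a)=+5.256e-01  f'(a)=-7.097e-01  a ← 32.600387 − (+5.256e-01/-7.097e-01) = 33.341022
iter 2: u=0.966812  f(a)=+1.845e-02  f'(a)=-6.607e-01  a ← 33.341022 − (+1.845e-02/-6.607e-01) = 33.368942
iter 3: u=0.966003  f(a)=+2.455e-05  f'(a)=-6.589e-01  a ← 33.368942 − (+2.455e-05/-6.589e-01) = 33.368979
iter 4: u=0.966002  f(a)=+4.357e-11  f'(a)=-6.589e-01  a ← 33.368979 − (+4.357e-11/-6.589e-01) = 33.368979
iter 5: u=0.966002  f(a)=+1.421e-14  f'(a)=-6.589e-01  a ← 33.368979 − (+1.421e-14/-6.589e-01) = 33.368979
converged: |Δa| < 1e-12 after 5 iterations
sag = a·(cosh(S/(2a)) − 1) = 33.368979·(cosh(0.966002) − 1) = 16.818309
T_max/T_min = cosh(S/(2a)) = 1.504010

a=33.369 sag=16.818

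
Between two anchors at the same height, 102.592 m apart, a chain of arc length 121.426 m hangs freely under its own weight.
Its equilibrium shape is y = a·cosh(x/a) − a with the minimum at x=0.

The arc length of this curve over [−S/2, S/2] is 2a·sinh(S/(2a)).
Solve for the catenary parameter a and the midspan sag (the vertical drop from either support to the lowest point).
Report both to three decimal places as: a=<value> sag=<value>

seed: a₀ = √(S³/(24(L−S))) = √(102.592³/(24·18.834)) = 48.875739
iter 1: u=1.049519  f(a)=+1.065e+00  f'(a)=-8.590e-01  a ← 48.875739 − (+1.065e+00/-8.590e-01) = 50.115450
iter 2: u=1.023557  f(a)=+4.186e-02  f'(a)=-7.927e-01  a ← 50.115450 − (+4.186e-02/-7.927e-01) = 50.168262
iter 3: u=1.022479  f(a)=+7.055e-05  f'(a)=-7.900e-01  a ← 50.168262 − (+7.055e-05/-7.900e-01) = 50.168351
iter 4: u=1.022477  f(a)=+2.011e-10  f'(a)=-7.900e-01  a ← 50.168351 − (+2.011e-10/-7.900e-01) = 50.168351
iter 5: u=1.022477  f(a)=+1.421e-14  f'(a)=-7.900e-01  a ← 50.168351 − (+1.421e-14/-7.900e-01) = 50.168351
converged: |Δa| < 1e-12 after 5 iterations
sag = a·(cosh(S/(2a)) − 1) = 50.168351·(cosh(1.022477) − 1) = 28.590342
T_max/T_min = cosh(S/(2a)) = 1.569888

a=50.168 sag=28.590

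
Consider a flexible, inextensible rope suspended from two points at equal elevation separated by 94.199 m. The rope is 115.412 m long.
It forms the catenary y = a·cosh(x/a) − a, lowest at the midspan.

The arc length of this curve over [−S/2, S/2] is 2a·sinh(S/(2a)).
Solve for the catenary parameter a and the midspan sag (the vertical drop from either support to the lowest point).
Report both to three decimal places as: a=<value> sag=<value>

seed: a₀ = √(S³/(24(L−S))) = √(94.199³/(24·21.213)) = 40.519378
iter 1: u=1.162394  f(a)=+1.480e+00  f'(a)=-1.196e+00  a ← 40.519378 − (+1.480e+00/-1.196e+00) = 41.757398
iter 2: u=1.127932  f(a)=+7.054e-02  f'(a)=-1.084e+00  a ← 41.757398 − (+7.054e-02/-1.084e+00) = 41.822472
iter 3: u=1.126177  f(a)=+1.780e-04  f'(a)=-1.079e+00  a ← 41.822472 − (+1.780e-04/-1.079e+00) = 41.822637
iter 4: u=1.126172  f(a)=+1.140e-09  f'(a)=-1.079e+00  a ← 41.822637 − (+1.140e-09/-1.079e+00) = 41.822637
iter 5: u=1.126172  f(a)=+4.263e-14  f'(a)=-1.079e+00  a ← 41.822637 − (+4.263e-14/-1.079e+00) = 41.822637
converged: |Δa| < 1e-12 after 5 iterations
sag = a·(cosh(S/(2a)) − 1) = 41.822637·(cosh(1.126172) − 1) = 29.445276
T_max/T_min = cosh(S/(2a)) = 1.704051

a=41.823 sag=29.445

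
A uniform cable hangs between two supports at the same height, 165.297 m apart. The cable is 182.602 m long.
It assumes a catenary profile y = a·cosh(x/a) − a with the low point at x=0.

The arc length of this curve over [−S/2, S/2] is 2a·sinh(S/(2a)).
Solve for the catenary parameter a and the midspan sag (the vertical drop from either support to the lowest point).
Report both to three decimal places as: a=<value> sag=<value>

seed: a₀ = √(S³/(24(L−S))) = √(165.297³/(24·17.305)) = 104.281204
iter 1: u=0.792554  f(a)=+5.517e-01  f'(a)=-3.532e-01  a ← 104.281204 − (+5.517e-01/-3.532e-01) = 105.843155
iter 2: u=0.780858  f(a)=+1.264e-02  f'(a)=-3.372e-01  a ← 105.843155 − (+1.264e-02/-3.372e-01) = 105.880641
iter 3: u=0.780582  f(a)=+6.980e-06  f'(a)=-3.368e-01  a ← 105.880641 − (+6.980e-06/-3.368e-01) = 105.880662
iter 4: u=0.780582  f(a)=+2.188e-12  f'(a)=-3.368e-01  a ← 105.880662 − (+2.188e-12/-3.368e-01) = 105.880662
converged: |Δa| < 1e-12 after 4 iterations
sag = a·(cosh(S/(2a)) − 1) = 105.880662·(cosh(0.780582) − 1) = 33.928448
T_max/T_min = cosh(S/(2a)) = 1.320440

a=105.881 sag=33.928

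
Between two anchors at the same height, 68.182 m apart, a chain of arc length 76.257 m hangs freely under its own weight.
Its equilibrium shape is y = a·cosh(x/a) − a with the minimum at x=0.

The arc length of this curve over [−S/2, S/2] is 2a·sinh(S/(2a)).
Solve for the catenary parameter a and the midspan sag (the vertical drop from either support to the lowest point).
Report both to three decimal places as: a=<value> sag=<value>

a=41.141 sag=14.951

seed: a₀ = √(S³/(24(L−S))) = √(68.182³/(24·8.075)) = 40.441543
iter 1: u=0.842970  f(a)=+2.918e-01  f'(a)=-4.284e-01  a ← 40.441543 − (+2.918e-01/-4.284e-01) = 41.122620
iter 2: u=0.829008  f(a)=+7.535e-03  f'(a)=-4.066e-01  a ← 41.122620 − (+7.535e-03/-4.066e-01) = 41.141152
iter 3: u=0.828635  f(a)=+5.319e-06  f'(a)=-4.060e-01  a ← 41.141152 − (+5.319e-06/-4.060e-01) = 41.141165
iter 4: u=0.828635  f(a)=+2.643e-12  f'(a)=-4.060e-01  a ← 41.141165 − (+2.643e-12/-4.060e-01) = 41.141165
converged: |Δa| < 1e-12 after 4 iterations
sag = a·(cosh(S/(2a)) − 1) = 41.141165·(cosh(0.828635) − 1) = 14.951419
T_max/T_min = cosh(S/(2a)) = 1.363417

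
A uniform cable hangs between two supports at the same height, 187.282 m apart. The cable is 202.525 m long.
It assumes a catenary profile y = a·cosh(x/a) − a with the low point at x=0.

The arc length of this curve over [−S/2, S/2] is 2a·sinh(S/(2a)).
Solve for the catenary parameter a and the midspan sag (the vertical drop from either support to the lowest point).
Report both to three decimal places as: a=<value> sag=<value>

seed: a₀ = √(S³/(24(L−S))) = √(187.282³/(24·15.243)) = 133.999511
iter 1: u=0.698816  f(a)=+3.765e-01  f'(a)=-2.388e-01  a ← 133.999511 − (+3.765e-01/-2.388e-01) = 135.576253
iter 2: u=0.690689  f(a)=+6.749e-03  f'(a)=-2.303e-01  a ← 135.576253 − (+6.749e-03/-2.303e-01) = 135.605557
iter 3: u=0.690540  f(a)=+2.256e-06  f'(a)=-2.302e-01  a ← 135.605557 − (+2.256e-06/-2.302e-01) = 135.605567
iter 4: u=0.690539  f(a)=+1.990e-13  f'(a)=-2.302e-01  a ← 135.605567 − (+1.990e-13/-2.302e-01) = 135.605567
converged: |Δa| < 1e-12 after 4 iterations
sag = a·(cosh(S/(2a)) − 1) = 135.605567·(cosh(0.690539) − 1) = 33.636755
T_max/T_min = cosh(S/(2a)) = 1.248048

a=135.606 sag=33.637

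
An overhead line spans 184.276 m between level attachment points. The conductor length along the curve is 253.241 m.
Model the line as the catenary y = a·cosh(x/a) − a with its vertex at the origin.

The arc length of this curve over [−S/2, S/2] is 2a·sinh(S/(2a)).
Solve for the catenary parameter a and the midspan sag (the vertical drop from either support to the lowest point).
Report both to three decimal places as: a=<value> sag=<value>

seed: a₀ = √(S³/(24(L−S))) = √(184.276³/(24·68.965)) = 61.486982
iter 1: u=1.498496  f(a)=+8.170e+00  f'(a)=-2.789e+00  a ← 61.486982 − (+8.170e+00/-2.789e+00) = 64.416326
iter 2: u=1.430352  f(a)=+6.201e-01  f'(a)=-2.380e+00  a ← 64.416326 − (+6.201e-01/-2.380e+00) = 64.676855
iter 3: u=1.424590  f(a)=+4.222e-03  f'(a)=-2.348e+00  a ← 64.676855 − (+4.222e-03/-2.348e+00) = 64.678653
iter 4: u=1.424550  f(a)=+1.986e-07  f'(a)=-2.348e+00  a ← 64.678653 − (+1.986e-07/-2.348e+00) = 64.678653
iter 5: u=1.424550  f(a)=+5.684e-14  f'(a)=-2.348e+00  a ← 64.678653 − (+5.684e-14/-2.348e+00) = 64.678653
converged: |Δa| < 1e-12 after 5 iterations
sag = a·(cosh(S/(2a)) − 1) = 64.678653·(cosh(1.424550) − 1) = 77.504606
T_max/T_min = cosh(S/(2a)) = 2.198303

a=64.679 sag=77.505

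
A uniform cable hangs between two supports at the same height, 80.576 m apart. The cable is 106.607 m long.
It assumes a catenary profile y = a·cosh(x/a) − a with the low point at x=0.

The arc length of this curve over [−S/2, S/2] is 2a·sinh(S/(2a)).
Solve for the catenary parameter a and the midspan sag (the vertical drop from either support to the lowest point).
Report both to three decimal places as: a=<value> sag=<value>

seed: a₀ = √(S³/(24(L−S))) = √(80.576³/(24·26.031)) = 28.937267
iter 1: u=1.392253  f(a)=+2.643e+00  f'(a)=-2.173e+00  a ← 28.937267 − (+2.643e+00/-2.173e+00) = 30.153388
iter 2: u=1.336102  f(a)=+1.757e-01  f'(a)=-1.893e+00  a ← 30.153388 − (+1.757e-01/-1.893e+00) = 30.246226
iter 3: u=1.332001  f(a)=+8.993e-04  f'(a)=-1.873e+00  a ← 30.246226 − (+8.993e-04/-1.873e+00) = 30.246706
iter 4: u=1.331980  f(a)=+2.382e-08  f'(a)=-1.873e+00  a ← 30.246706 − (+2.382e-08/-1.873e+00) = 30.246706
iter 5: u=1.331980  f(a)=-1.421e-14  f'(a)=-1.873e+00  a ← 30.246706 − (-1.421e-14/-1.873e+00) = 30.246706
converged: |Δa| < 1e-12 after 5 iterations
sag = a·(cosh(S/(2a)) − 1) = 30.246706·(cosh(1.331980) − 1) = 31.040538
T_max/T_min = cosh(S/(2a)) = 2.026245

a=30.247 sag=31.041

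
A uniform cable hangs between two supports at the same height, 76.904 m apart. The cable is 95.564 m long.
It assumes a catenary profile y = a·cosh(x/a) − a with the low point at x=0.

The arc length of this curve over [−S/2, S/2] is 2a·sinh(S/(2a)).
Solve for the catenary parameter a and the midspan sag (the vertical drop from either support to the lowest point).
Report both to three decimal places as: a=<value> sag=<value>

seed: a₀ = √(S³/(24(L−S))) = √(76.904³/(24·18.660)) = 31.868524
iter 1: u=1.206582  f(a)=+1.406e+00  f'(a)=-1.351e+00  a ← 31.868524 − (+1.406e+00/-1.351e+00) = 32.909756
iter 2: u=1.168407  f(a)=+7.187e-02  f'(a)=-1.216e+00  a ← 32.909756 − (+7.187e-02/-1.216e+00) = 32.968865
iter 3: u=1.166313  f(a)=+2.100e-04  f'(a)=-1.209e+00  a ← 32.968865 − (+2.100e-04/-1.209e+00) = 32.969039
iter 4: u=1.166306  f(a)=+1.806e-09  f'(a)=-1.209e+00  a ← 32.969039 − (+1.806e-09/-1.209e+00) = 32.969039
iter 5: u=1.166306  f(a)=+0.000e+00  f'(a)=-1.209e+00  a ← 32.969039 − (+0.000e+00/-1.209e+00) = 32.969039
converged: |Δa| < 1e-12 after 5 iterations
sag = a·(cosh(S/(2a)) − 1) = 32.969039·(cosh(1.166306) − 1) = 25.083326
T_max/T_min = cosh(S/(2a)) = 1.760815

a=32.969 sag=25.083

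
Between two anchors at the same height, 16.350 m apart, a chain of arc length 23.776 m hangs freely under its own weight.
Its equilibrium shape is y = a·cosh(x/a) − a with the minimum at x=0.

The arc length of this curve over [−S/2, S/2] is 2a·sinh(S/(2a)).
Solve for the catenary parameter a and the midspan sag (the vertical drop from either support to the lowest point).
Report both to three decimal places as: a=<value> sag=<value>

a=5.260 sag=7.740

seed: a₀ = √(S³/(24(L−S))) = √(16.350³/(24·7.426)) = 4.952147
iter 1: u=1.650799  f(a)=+1.080e+00  f'(a)=-3.900e+00  a ← 4.952147 − (+1.080e+00/-3.900e+00) = 5.229075
iter 2: u=1.563374  f(a)=+9.722e-02  f'(a)=-3.227e+00  a ← 5.229075 − (+9.722e-02/-3.227e+00) = 5.259203
iter 3: u=1.554418  f(a)=+9.598e-04  f'(a)=-3.163e+00  a ← 5.259203 − (+9.598e-04/-3.163e+00) = 5.259506
iter 4: u=1.554328  f(a)=+9.558e-08  f'(a)=-3.163e+00  a ← 5.259506 − (+9.558e-08/-3.163e+00) = 5.259506
iter 5: u=1.554328  f(a)=+3.553e-15  f'(a)=-3.163e+00  a ← 5.259506 − (+3.553e-15/-3.163e+00) = 5.259506
converged: |Δa| < 1e-12 after 5 iterations
sag = a·(cosh(S/(2a)) − 1) = 5.259506·(cosh(1.554328) − 1) = 7.739992
T_max/T_min = cosh(S/(2a)) = 2.471620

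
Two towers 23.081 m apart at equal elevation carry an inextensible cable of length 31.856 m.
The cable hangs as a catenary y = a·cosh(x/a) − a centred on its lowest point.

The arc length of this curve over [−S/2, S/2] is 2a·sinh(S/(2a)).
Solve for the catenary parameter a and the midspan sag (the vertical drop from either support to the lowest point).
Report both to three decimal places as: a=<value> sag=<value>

a=8.044 sag=9.800

seed: a₀ = √(S³/(24(L−S))) = √(23.081³/(24·8.775)) = 7.641045
iter 1: u=1.510330  f(a)=+1.057e+00  f'(a)=-2.865e+00  a ← 7.641045 − (+1.057e+00/-2.865e+00) = 8.009928
iter 2: u=1.440775  f(a)=+8.136e-02  f'(a)=-2.440e+00  a ← 8.009928 − (+8.136e-02/-2.440e+00) = 8.043276
iter 3: u=1.434801  f(a)=+5.709e-04  f'(a)=-2.406e+00  a ← 8.043276 − (+5.709e-04/-2.406e+00) = 8.043514
iter 4: u=1.434759  f(a)=+2.855e-08  f'(a)=-2.405e+00  a ← 8.043514 − (+2.855e-08/-2.405e+00) = 8.043514
iter 5: u=1.434759  f(a)=+3.553e-15  f'(a)=-2.405e+00  a ← 8.043514 − (+3.553e-15/-2.405e+00) = 8.043514
converged: |Δa| < 1e-12 after 5 iterations
sag = a·(cosh(S/(2a)) − 1) = 8.043514·(cosh(1.434759) − 1) = 9.800233
T_max/T_min = cosh(S/(2a)) = 2.218402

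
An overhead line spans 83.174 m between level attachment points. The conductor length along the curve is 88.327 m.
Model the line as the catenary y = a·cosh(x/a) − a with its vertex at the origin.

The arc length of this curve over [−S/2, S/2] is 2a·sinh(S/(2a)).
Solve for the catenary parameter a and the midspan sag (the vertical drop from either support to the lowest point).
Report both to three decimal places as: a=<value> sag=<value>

a=68.835 sag=12.949

seed: a₀ = √(S³/(24(L−S))) = √(83.174³/(24·5.153)) = 68.209629
iter 1: u=0.609694  f(a)=+9.663e-02  f'(a)=-1.568e-01  a ← 68.209629 − (+9.663e-02/-1.568e-01) = 68.825936
iter 2: u=0.604234  f(a)=+1.325e-03  f'(a)=-1.525e-01  a ← 68.825936 − (+1.325e-03/-1.525e-01) = 68.834626
iter 3: u=0.604158  f(a)=+2.570e-07  f'(a)=-1.525e-01  a ← 68.834626 − (+2.570e-07/-1.525e-01) = 68.834628
iter 4: u=0.604158  f(a)=+2.842e-14  f'(a)=-1.525e-01  a ← 68.834628 − (+2.842e-14/-1.525e-01) = 68.834628
converged: |Δa| < 1e-12 after 4 iterations
sag = a·(cosh(S/(2a)) − 1) = 68.834628·(cosh(0.604158) − 1) = 12.949360
T_max/T_min = cosh(S/(2a)) = 1.188123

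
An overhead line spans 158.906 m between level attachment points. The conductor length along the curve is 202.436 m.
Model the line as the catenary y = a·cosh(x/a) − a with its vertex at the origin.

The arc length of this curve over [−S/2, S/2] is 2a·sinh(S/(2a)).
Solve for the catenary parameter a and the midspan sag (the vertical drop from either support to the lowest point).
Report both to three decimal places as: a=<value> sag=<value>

a=64.375 sag=55.580

seed: a₀ = √(S³/(24(L−S))) = √(158.906³/(24·43.530)) = 61.974137
iter 1: u=1.282035  f(a)=+3.721e+00  f'(a)=-1.650e+00  a ← 61.974137 − (+3.721e+00/-1.650e+00) = 64.229509
iter 2: u=1.237017  f(a)=+2.127e-01  f'(a)=-1.466e+00  a ← 64.229509 − (+2.127e-01/-1.466e+00) = 64.374639
iter 3: u=1.234228  f(a)=+7.890e-04  f'(a)=-1.455e+00  a ← 64.374639 − (+7.890e-04/-1.455e+00) = 64.375181
iter 4: u=1.234218  f(a)=+1.094e-08  f'(a)=-1.455e+00  a ← 64.375181 − (+1.094e-08/-1.455e+00) = 64.375181
iter 5: u=1.234218  f(a)=+0.000e+00  f'(a)=-1.455e+00  a ← 64.375181 − (+0.000e+00/-1.455e+00) = 64.375181
converged: |Δa| < 1e-12 after 5 iterations
sag = a·(cosh(S/(2a)) − 1) = 64.375181·(cosh(1.234218) − 1) = 55.580008
T_max/T_min = cosh(S/(2a)) = 1.863376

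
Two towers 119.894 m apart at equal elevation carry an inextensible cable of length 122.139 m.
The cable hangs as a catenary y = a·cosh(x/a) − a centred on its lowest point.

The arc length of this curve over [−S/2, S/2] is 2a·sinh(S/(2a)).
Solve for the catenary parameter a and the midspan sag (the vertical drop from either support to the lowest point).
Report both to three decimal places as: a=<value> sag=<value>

a=179.347 sag=10.112

seed: a₀ = √(S³/(24(L−S))) = √(119.894³/(24·2.245)) = 178.847297
iter 1: u=0.335185  f(a)=+1.264e-02  f'(a)=-2.539e-02  a ← 178.847297 − (+1.264e-02/-2.539e-02) = 179.345359
iter 2: u=0.334255  f(a)=+5.302e-05  f'(a)=-2.518e-02  a ← 179.345359 − (+5.302e-05/-2.518e-02) = 179.347465
iter 3: u=0.334251  f(a)=+9.407e-10  f'(a)=-2.518e-02  a ← 179.347465 − (+9.407e-10/-2.518e-02) = 179.347465
iter 4: u=0.334251  f(a)=+1.421e-14  f'(a)=-2.518e-02  a ← 179.347465 − (+1.421e-14/-2.518e-02) = 179.347465
converged: |Δa| < 1e-12 after 4 iterations
sag = a·(cosh(S/(2a)) − 1) = 179.347465·(cosh(0.334251) − 1) = 10.112285
T_max/T_min = cosh(S/(2a)) = 1.056384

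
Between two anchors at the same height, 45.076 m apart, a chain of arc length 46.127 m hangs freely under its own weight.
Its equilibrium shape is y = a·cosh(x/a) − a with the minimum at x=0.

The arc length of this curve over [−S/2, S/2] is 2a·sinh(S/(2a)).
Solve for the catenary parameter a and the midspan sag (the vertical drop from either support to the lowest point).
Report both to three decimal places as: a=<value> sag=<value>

a=60.467 sag=4.249

seed: a₀ = √(S³/(24(L−S))) = √(45.076³/(24·1.051)) = 60.257495
iter 1: u=0.374028  f(a)=+7.376e-03  f'(a)=-3.537e-02  a ← 60.257495 − (+7.376e-03/-3.537e-02) = 60.466013
iter 2: u=0.372738  f(a)=+3.846e-05  f'(a)=-3.501e-02  a ← 60.466013 − (+3.846e-05/-3.501e-02) = 60.467112
iter 3: u=0.372732  f(a)=+1.058e-09  f'(a)=-3.500e-02  a ← 60.467112 − (+1.058e-09/-3.500e-02) = 60.467112
iter 4: u=0.372732  f(a)=+0.000e+00  f'(a)=-3.500e-02  a ← 60.467112 − (+0.000e+00/-3.500e-02) = 60.467112
converged: |Δa| < 1e-12 after 4 iterations
sag = a·(cosh(S/(2a)) − 1) = 60.467112·(cosh(0.372732) − 1) = 4.249166
T_max/T_min = cosh(S/(2a)) = 1.070272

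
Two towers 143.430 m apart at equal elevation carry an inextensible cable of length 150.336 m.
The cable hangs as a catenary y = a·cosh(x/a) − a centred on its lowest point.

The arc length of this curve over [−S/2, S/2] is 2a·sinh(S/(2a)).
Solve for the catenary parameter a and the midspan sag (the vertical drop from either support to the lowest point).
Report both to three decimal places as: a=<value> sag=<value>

a=134.379 sag=19.595

seed: a₀ = √(S³/(24(L−S))) = √(143.430³/(24·6.906)) = 133.426192
iter 1: u=0.537488  f(a)=+1.004e-01  f'(a)=-1.065e-01  a ← 133.426192 − (+1.004e-01/-1.065e-01) = 134.368977
iter 2: u=0.533717  f(a)=+1.075e-03  f'(a)=-1.043e-01  a ← 134.368977 − (+1.075e-03/-1.043e-01) = 134.379282
iter 3: u=0.533676  f(a)=+1.259e-07  f'(a)=-1.042e-01  a ← 134.379282 − (+1.259e-07/-1.042e-01) = 134.379283
iter 4: u=0.533676  f(a)=-2.842e-14  f'(a)=-1.042e-01  a ← 134.379283 − (-2.842e-14/-1.042e-01) = 134.379283
converged: |Δa| < 1e-12 after 4 iterations
sag = a·(cosh(S/(2a)) − 1) = 134.379283·(cosh(0.533676) − 1) = 19.594805
T_max/T_min = cosh(S/(2a)) = 1.145817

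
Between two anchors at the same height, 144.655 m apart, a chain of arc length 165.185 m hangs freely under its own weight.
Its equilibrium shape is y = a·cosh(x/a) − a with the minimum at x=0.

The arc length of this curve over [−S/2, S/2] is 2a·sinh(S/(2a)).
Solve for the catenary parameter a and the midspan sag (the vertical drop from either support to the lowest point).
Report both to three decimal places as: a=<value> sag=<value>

seed: a₀ = √(S³/(24(L−S))) = √(144.655³/(24·20.530)) = 78.379065
iter 1: u=0.922791  f(a)=+8.920e-01  f'(a)=-5.699e-01  a ← 78.379065 − (+8.920e-01/-5.699e-01) = 79.944459
iter 2: u=0.904722  f(a)=+2.742e-02  f'(a)=-5.353e-01  a ← 79.944459 − (+2.742e-02/-5.353e-01) = 79.995692
iter 3: u=0.904142  f(a)=+2.774e-05  f'(a)=-5.342e-01  a ← 79.995692 − (+2.774e-05/-5.342e-01) = 79.995744
iter 4: u=0.904142  f(a)=+2.848e-11  f'(a)=-5.342e-01  a ← 79.995744 − (+2.848e-11/-5.342e-01) = 79.995744
converged: |Δa| < 1e-12 after 4 iterations
sag = a·(cosh(S/(2a)) − 1) = 79.995744·(cosh(0.904142) − 1) = 34.986168
T_max/T_min = cosh(S/(2a)) = 1.437350

a=79.996 sag=34.986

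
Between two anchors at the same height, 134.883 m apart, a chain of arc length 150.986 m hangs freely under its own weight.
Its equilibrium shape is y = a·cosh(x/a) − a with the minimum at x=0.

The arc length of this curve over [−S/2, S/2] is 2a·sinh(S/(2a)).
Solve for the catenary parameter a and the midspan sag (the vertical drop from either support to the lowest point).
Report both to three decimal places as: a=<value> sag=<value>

seed: a₀ = √(S³/(24(L−S))) = √(134.883³/(24·16.103)) = 79.685042
iter 1: u=0.846351  f(a)=+5.867e-01  f'(a)=-4.339e-01  a ← 79.685042 − (+5.867e-01/-4.339e-01) = 81.037233
iter 2: u=0.832229  f(a)=+1.527e-02  f'(a)=-4.116e-01  a ← 81.037233 − (+1.527e-02/-4.116e-01) = 81.074327
iter 3: u=0.831848  f(a)=+1.095e-05  f'(a)=-4.110e-01  a ← 81.074327 − (+1.095e-05/-4.110e-01) = 81.074354
iter 4: u=0.831848  f(a)=+5.627e-12  f'(a)=-4.110e-01  a ← 81.074354 − (+5.627e-12/-4.110e-01) = 81.074354
converged: |Δa| < 1e-12 after 4 iterations
sag = a·(cosh(S/(2a)) − 1) = 81.074354·(cosh(0.831848) − 1) = 29.705806
T_max/T_min = cosh(S/(2a)) = 1.366402

a=81.074 sag=29.706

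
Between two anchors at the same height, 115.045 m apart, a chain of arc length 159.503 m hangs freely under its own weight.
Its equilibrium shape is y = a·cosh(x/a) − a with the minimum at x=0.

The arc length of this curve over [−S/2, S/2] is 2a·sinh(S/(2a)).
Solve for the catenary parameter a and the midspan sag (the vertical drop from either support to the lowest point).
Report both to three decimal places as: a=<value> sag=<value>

seed: a₀ = √(S³/(24(L−S))) = √(115.045³/(24·44.458)) = 37.776441
iter 1: u=1.522708  f(a)=+5.448e+00  f'(a)=-2.947e+00  a ← 37.776441 − (+5.448e+00/-2.947e+00) = 39.625305
iter 2: u=1.451661  f(a)=+4.255e-01  f'(a)=-2.503e+00  a ← 39.625305 − (+4.255e-01/-2.503e+00) = 39.795312
iter 3: u=1.445459  f(a)=+3.081e-03  f'(a)=-2.467e+00  a ← 39.795312 − (+3.081e-03/-2.467e+00) = 39.796561
iter 4: u=1.445414  f(a)=+1.642e-07  f'(a)=-2.466e+00  a ← 39.796561 − (+1.642e-07/-2.466e+00) = 39.796562
iter 5: u=1.445414  f(a)=+2.842e-14  f'(a)=-2.466e+00  a ← 39.796562 − (+2.842e-14/-2.466e+00) = 39.796562
converged: |Δa| < 1e-12 after 5 iterations
sag = a·(cosh(S/(2a)) − 1) = 39.796562·(cosh(1.445414) − 1) = 49.332940
T_max/T_min = cosh(S/(2a)) = 2.239628

a=39.797 sag=49.333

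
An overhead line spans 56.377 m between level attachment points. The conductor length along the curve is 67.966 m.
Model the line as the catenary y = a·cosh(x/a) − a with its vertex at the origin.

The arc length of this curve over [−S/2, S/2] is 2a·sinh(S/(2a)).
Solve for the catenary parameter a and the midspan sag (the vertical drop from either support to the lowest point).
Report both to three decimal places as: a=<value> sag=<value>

a=26.130 sag=16.737

seed: a₀ = √(S³/(24(L−S))) = √(56.377³/(24·11.589)) = 25.381912
iter 1: u=1.110574  f(a)=+7.360e-01  f'(a)=-1.031e+00  a ← 25.381912 − (+7.360e-01/-1.031e+00) = 26.095899
iter 2: u=1.080189  f(a)=+3.220e-02  f'(a)=-9.425e-01  a ← 26.095899 − (+3.220e-02/-9.425e-01) = 26.130064
iter 3: u=1.078777  f(a)=+6.787e-05  f'(a)=-9.385e-01  a ← 26.130064 − (+6.787e-05/-9.385e-01) = 26.130136
iter 4: u=1.078774  f(a)=+3.029e-10  f'(a)=-9.385e-01  a ← 26.130136 − (+3.029e-10/-9.385e-01) = 26.130136
iter 5: u=1.078774  f(a)=+0.000e+00  f'(a)=-9.385e-01  a ← 26.130136 − (+0.000e+00/-9.385e-01) = 26.130136
converged: |Δa| < 1e-12 after 5 iterations
sag = a·(cosh(S/(2a)) − 1) = 26.130136·(cosh(1.078774) − 1) = 16.737431
T_max/T_min = cosh(S/(2a)) = 1.640541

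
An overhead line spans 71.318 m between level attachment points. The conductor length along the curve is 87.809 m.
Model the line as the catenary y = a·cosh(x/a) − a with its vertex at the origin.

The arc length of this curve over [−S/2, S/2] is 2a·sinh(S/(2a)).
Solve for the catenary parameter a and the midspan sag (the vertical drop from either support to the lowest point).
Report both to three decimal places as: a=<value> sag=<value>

a=31.273 sag=22.631

seed: a₀ = √(S³/(24(L−S))) = √(71.318³/(24·16.491)) = 30.273987
iter 1: u=1.177876  f(a)=+1.183e+00  f'(a)=-1.248e+00  a ← 30.273987 − (+1.183e+00/-1.248e+00) = 31.221287
iter 2: u=1.142137  f(a)=+5.777e-02  f'(a)=-1.129e+00  a ← 31.221287 − (+5.777e-02/-1.129e+00) = 31.272457
iter 3: u=1.140269  f(a)=+1.536e-04  f'(a)=-1.123e+00  a ← 31.272457 − (+1.536e-04/-1.123e+00) = 31.272594
iter 4: u=1.140264  f(a)=+1.092e-09  f'(a)=-1.123e+00  a ← 31.272594 − (+1.092e-09/-1.123e+00) = 31.272594
iter 5: u=1.140264  f(a)=+2.842e-14  f'(a)=-1.123e+00  a ← 31.272594 − (+2.842e-14/-1.123e+00) = 31.272594
converged: |Δa| < 1e-12 after 5 iterations
sag = a·(cosh(S/(2a)) − 1) = 31.272594·(cosh(1.140264) − 1) = 22.630841
T_max/T_min = cosh(S/(2a)) = 1.723664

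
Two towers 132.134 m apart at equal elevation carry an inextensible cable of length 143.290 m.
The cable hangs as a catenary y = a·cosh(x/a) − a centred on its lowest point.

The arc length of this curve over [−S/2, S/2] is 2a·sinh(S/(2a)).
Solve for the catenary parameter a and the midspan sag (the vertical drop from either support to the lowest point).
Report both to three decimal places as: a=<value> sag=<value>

a=93.978 sag=24.195

seed: a₀ = √(S³/(24(L−S))) = √(132.134³/(24·11.156)) = 92.824368
iter 1: u=0.711742  f(a)=+2.860e-01  f'(a)=-2.528e-01  a ← 92.824368 − (+2.860e-01/-2.528e-01) = 93.955848
iter 2: u=0.703171  f(a)=+5.313e-03  f'(a)=-2.435e-01  a ← 93.955848 − (+5.313e-03/-2.435e-01) = 93.977674
iter 3: u=0.703007  f(a)=+1.911e-06  f'(a)=-2.433e-01  a ← 93.977674 − (+1.911e-06/-2.433e-01) = 93.977682
iter 4: u=0.703007  f(a)=+2.558e-13  f'(a)=-2.433e-01  a ← 93.977682 − (+2.558e-13/-2.433e-01) = 93.977682
converged: |Δa| < 1e-12 after 4 iterations
sag = a·(cosh(S/(2a)) − 1) = 93.977682·(cosh(0.703007) − 1) = 24.195118
T_max/T_min = cosh(S/(2a)) = 1.257456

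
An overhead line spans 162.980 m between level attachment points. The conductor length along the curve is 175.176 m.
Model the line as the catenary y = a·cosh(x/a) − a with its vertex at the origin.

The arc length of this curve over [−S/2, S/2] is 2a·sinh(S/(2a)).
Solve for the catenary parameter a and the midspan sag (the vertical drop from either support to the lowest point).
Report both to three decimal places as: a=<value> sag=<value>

seed: a₀ = √(S³/(24(L−S))) = √(162.980³/(24·12.196)) = 121.614999
iter 1: u=0.670065  f(a)=+2.767e-01  f'(a)=-2.097e-01  a ← 121.614999 − (+2.767e-01/-2.097e-01) = 122.934569
iter 2: u=0.662873  f(a)=+4.569e-03  f'(a)=-2.028e-01  a ← 122.934569 − (+4.569e-03/-2.028e-01) = 122.957092
iter 3: u=0.662752  f(a)=+1.292e-06  f'(a)=-2.027e-01  a ← 122.957092 − (+1.292e-06/-2.027e-01) = 122.957099
iter 4: u=0.662751  f(a)=+8.527e-14  f'(a)=-2.027e-01  a ← 122.957099 − (+8.527e-14/-2.027e-01) = 122.957099
converged: |Δa| < 1e-12 after 4 iterations
sag = a·(cosh(S/(2a)) − 1) = 122.957099·(cosh(0.662751) − 1) = 28.006824
T_max/T_min = cosh(S/(2a)) = 1.227777

a=122.957 sag=28.007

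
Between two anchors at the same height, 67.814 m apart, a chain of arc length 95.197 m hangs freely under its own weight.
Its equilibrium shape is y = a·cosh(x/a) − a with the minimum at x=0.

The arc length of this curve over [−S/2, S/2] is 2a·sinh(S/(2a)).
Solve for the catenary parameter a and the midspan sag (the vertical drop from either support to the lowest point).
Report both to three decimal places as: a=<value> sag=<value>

seed: a₀ = √(S³/(24(L−S))) = √(67.814³/(24·27.383)) = 21.783763
iter 1: u=1.556526  f(a)=+3.515e+00  f'(a)=-3.178e+00  a ← 21.783763 − (+3.515e+00/-3.178e+00) = 22.889719
iter 2: u=1.481320  f(a)=+2.854e-01  f'(a)=-2.681e+00  a ← 22.889719 − (+2.854e-01/-2.681e+00) = 22.996170
iter 3: u=1.474463  f(a)=+2.250e-03  f'(a)=-2.639e+00  a ← 22.996170 − (+2.250e-03/-2.639e+00) = 22.997022
iter 4: u=1.474408  f(a)=+1.422e-07  f'(a)=-2.639e+00  a ← 22.997022 − (+1.422e-07/-2.639e+00) = 22.997023
iter 5: u=1.474408  f(a)=+0.000e+00  f'(a)=-2.639e+00  a ← 22.997023 − (+0.000e+00/-2.639e+00) = 22.997023
converged: |Δa| < 1e-12 after 5 iterations
sag = a·(cosh(S/(2a)) − 1) = 22.997023·(cosh(1.474408) − 1) = 29.865821
T_max/T_min = cosh(S/(2a)) = 2.298682

a=22.997 sag=29.866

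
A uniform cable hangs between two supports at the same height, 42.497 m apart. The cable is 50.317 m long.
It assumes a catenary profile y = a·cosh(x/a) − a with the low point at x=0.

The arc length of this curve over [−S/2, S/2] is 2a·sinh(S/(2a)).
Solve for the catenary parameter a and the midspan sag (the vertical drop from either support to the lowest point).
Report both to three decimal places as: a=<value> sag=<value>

a=20.758 sag=11.859

seed: a₀ = √(S³/(24(L−S))) = √(42.497³/(24·7.820)) = 20.222200
iter 1: u=1.050751  f(a)=+4.432e-01  f'(a)=-8.622e-01  a ← 20.222200 − (+4.432e-01/-8.622e-01) = 20.736235
iter 2: u=1.024704  f(a)=+1.746e-02  f'(a)=-7.955e-01  a ← 20.736235 − (+1.746e-02/-7.955e-01) = 20.758186
iter 3: u=1.023620  f(a)=+2.957e-05  f'(a)=-7.928e-01  a ← 20.758186 − (+2.957e-05/-7.928e-01) = 20.758224
iter 4: u=1.023618  f(a)=+8.510e-11  f'(a)=-7.928e-01  a ← 20.758224 − (+8.510e-11/-7.928e-01) = 20.758224
iter 5: u=1.023618  f(a)=-1.421e-14  f'(a)=-7.928e-01  a ← 20.758224 − (-1.421e-14/-7.928e-01) = 20.758224
converged: |Δa| < 1e-12 after 5 iterations
sag = a·(cosh(S/(2a)) − 1) = 20.758224·(cosh(1.023618) − 1) = 11.858551
T_max/T_min = cosh(S/(2a)) = 1.571270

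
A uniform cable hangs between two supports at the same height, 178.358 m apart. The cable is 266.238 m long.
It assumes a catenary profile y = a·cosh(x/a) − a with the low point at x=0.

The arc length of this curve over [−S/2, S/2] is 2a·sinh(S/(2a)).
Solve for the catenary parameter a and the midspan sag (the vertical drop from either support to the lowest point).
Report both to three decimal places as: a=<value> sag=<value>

seed: a₀ = √(S³/(24(L−S))) = √(178.358³/(24·87.880)) = 51.866656
iter 1: u=1.719390  f(a)=+1.394e+01  f'(a)=-4.502e+00  a ← 51.866656 − (+1.394e+01/-4.502e+00) = 54.963529
iter 2: u=1.622512  f(a)=+1.346e+00  f'(a)=-3.671e+00  a ← 54.963529 − (+1.346e+00/-3.671e+00) = 55.330269
iter 3: u=1.611758  f(a)=+1.552e-02  f'(a)=-3.587e+00  a ← 55.330269 − (+1.552e-02/-3.587e+00) = 55.334595
iter 4: u=1.611632  f(a)=+2.114e-06  f'(a)=-3.586e+00  a ← 55.334595 − (+2.114e-06/-3.586e+00) = 55.334595
iter 5: u=1.611632  f(a)=+5.684e-14  f'(a)=-3.586e+00  a ← 55.334595 − (+5.684e-14/-3.586e+00) = 55.334595
converged: |Δa| < 1e-12 after 5 iterations
sag = a·(cosh(S/(2a)) − 1) = 55.334595·(cosh(1.611632) − 1) = 88.827069
T_max/T_min = cosh(S/(2a)) = 2.605272

a=55.335 sag=88.827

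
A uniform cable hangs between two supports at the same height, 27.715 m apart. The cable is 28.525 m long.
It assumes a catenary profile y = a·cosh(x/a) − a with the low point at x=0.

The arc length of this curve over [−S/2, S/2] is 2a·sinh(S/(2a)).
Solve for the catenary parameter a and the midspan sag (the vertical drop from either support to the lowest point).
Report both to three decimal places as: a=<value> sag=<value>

a=33.236 sag=2.931

seed: a₀ = √(S³/(24(L−S))) = √(27.715³/(24·0.810)) = 33.092090
iter 1: u=0.418756  f(a)=+7.132e-03  f'(a)=-4.982e-02  a ← 33.092090 − (+7.132e-03/-4.982e-02) = 33.235244
iter 2: u=0.416952  f(a)=+4.654e-05  f'(a)=-4.917e-02  a ← 33.235244 − (+4.654e-05/-4.917e-02) = 33.236190
iter 3: u=0.416940  f(a)=+2.011e-09  f'(a)=-4.917e-02  a ← 33.236190 − (+2.011e-09/-4.917e-02) = 33.236190
iter 4: u=0.416940  f(a)=+7.105e-15  f'(a)=-4.917e-02  a ← 33.236190 − (+7.105e-15/-4.917e-02) = 33.236190
converged: |Δa| < 1e-12 after 4 iterations
sag = a·(cosh(S/(2a)) − 1) = 33.236190·(cosh(0.416940) − 1) = 2.930967
T_max/T_min = cosh(S/(2a)) = 1.088186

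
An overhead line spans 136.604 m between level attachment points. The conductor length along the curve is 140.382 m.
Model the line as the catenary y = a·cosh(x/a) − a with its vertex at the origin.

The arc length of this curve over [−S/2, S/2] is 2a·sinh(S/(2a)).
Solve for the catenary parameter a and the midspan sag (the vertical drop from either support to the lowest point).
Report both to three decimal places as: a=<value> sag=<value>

a=168.362 sag=14.046

seed: a₀ = √(S³/(24(L−S))) = √(136.604³/(24·3.778)) = 167.671221
iter 1: u=0.407357  f(a)=+3.147e-02  f'(a)=-4.582e-02  a ← 167.671221 − (+3.147e-02/-4.582e-02) = 168.358092
iter 2: u=0.405695  f(a)=+1.944e-04  f'(a)=-4.525e-02  a ← 168.358092 − (+1.944e-04/-4.525e-02) = 168.362388
iter 3: u=0.405684  f(a)=+7.524e-09  f'(a)=-4.525e-02  a ← 168.362388 − (+7.524e-09/-4.525e-02) = 168.362389
iter 4: u=0.405684  f(a)=+0.000e+00  f'(a)=-4.525e-02  a ← 168.362389 − (+0.000e+00/-4.525e-02) = 168.362389
converged: |Δa| < 1e-12 after 4 iterations
sag = a·(cosh(S/(2a)) − 1) = 168.362389·(cosh(0.405684) − 1) = 14.045589
T_max/T_min = cosh(S/(2a)) = 1.083425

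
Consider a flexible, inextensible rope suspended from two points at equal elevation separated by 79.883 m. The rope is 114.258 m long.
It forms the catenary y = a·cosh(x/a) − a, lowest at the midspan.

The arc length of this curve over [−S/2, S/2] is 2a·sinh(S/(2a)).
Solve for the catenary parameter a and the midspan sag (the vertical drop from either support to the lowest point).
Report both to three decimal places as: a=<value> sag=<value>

seed: a₀ = √(S³/(24(L−S))) = √(79.883³/(24·34.375)) = 24.857336
iter 1: u=1.606829  f(a)=+4.720e+00  f'(a)=-3.549e+00  a ← 24.857336 − (+4.720e+00/-3.549e+00) = 26.187427
iter 2: u=1.525217  f(a)=+4.054e-01  f'(a)=-2.963e+00  a ← 26.187427 − (+4.054e-01/-2.963e+00) = 26.324217
iter 3: u=1.517291  f(a)=+3.610e-03  f'(a)=-2.911e+00  a ← 26.324217 − (+3.610e-03/-2.911e+00) = 26.325457
iter 4: u=1.517220  f(a)=+2.918e-07  f'(a)=-2.910e+00  a ← 26.325457 − (+2.918e-07/-2.910e+00) = 26.325457
iter 5: u=1.517220  f(a)=-1.421e-14  f'(a)=-2.910e+00  a ← 26.325457 − (-1.421e-14/-2.910e+00) = 26.325457
converged: |Δa| < 1e-12 after 5 iterations
sag = a·(cosh(S/(2a)) − 1) = 26.325457·(cosh(1.517220) − 1) = 36.577264
T_max/T_min = cosh(S/(2a)) = 2.389426

a=26.325 sag=36.577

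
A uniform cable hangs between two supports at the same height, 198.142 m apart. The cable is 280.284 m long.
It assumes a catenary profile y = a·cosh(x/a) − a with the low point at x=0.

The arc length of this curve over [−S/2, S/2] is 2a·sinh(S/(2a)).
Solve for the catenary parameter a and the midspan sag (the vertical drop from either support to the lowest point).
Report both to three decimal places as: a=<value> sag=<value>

seed: a₀ = √(S³/(24(L−S))) = √(198.142³/(24·82.142)) = 62.816908
iter 1: u=1.577139  f(a)=+1.084e+01  f'(a)=-3.326e+00  a ← 62.816908 − (+1.084e+01/-3.326e+00) = 66.076438
iter 2: u=1.499339  f(a)=+9.011e-01  f'(a)=-2.794e+00  a ← 66.076438 − (+9.011e-01/-2.794e+00) = 66.398887
iter 3: u=1.492058  f(a)=+7.470e-03  f'(a)=-2.748e+00  a ← 66.398887 − (+7.470e-03/-2.748e+00) = 66.401605
iter 4: u=1.491997  f(a)=+5.228e-07  f'(a)=-2.748e+00  a ← 66.401605 − (+5.228e-07/-2.748e+00) = 66.401605
iter 5: u=1.491997  f(a)=+1.137e-13  f'(a)=-2.748e+00  a ← 66.401605 − (+1.137e-13/-2.748e+00) = 66.401605
converged: |Δa| < 1e-12 after 5 iterations
sag = a·(cosh(S/(2a)) − 1) = 66.401605·(cosh(1.491997) − 1) = 88.675645
T_max/T_min = cosh(S/(2a)) = 2.335444

a=66.402 sag=88.676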